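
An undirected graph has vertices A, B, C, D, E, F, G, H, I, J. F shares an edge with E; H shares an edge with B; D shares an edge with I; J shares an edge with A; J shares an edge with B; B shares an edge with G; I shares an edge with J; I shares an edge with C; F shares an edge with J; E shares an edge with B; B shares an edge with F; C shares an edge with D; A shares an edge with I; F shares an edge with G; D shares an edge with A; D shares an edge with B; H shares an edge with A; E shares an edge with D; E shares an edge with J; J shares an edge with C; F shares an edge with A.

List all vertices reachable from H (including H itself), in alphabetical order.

Start at H.
Its neighbours: A, B.
Then their neighbours: D, E, F, G, I, J.
Then next layer: C.
Every vertex is now reached.

A, B, C, D, E, F, G, H, I, J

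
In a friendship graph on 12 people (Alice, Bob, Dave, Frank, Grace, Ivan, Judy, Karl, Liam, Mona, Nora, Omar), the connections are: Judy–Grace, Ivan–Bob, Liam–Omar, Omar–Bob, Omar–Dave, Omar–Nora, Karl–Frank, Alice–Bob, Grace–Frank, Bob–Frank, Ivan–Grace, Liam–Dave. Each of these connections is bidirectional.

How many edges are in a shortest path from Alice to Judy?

Distance 0: Alice.
Distance 1: Bob.
Distance 2: Frank, Ivan, Omar.
Distance 3: Dave, Grace, Karl, Liam, Nora.
Distance 4: Judy — contains Judy.

4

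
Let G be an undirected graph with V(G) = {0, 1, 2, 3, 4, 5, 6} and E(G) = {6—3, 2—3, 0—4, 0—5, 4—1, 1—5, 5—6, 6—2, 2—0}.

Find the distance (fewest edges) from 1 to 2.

Distance 0: 1.
Distance 1: 4, 5.
Distance 2: 0, 6.
Distance 3: 2, 3 — contains 2.

3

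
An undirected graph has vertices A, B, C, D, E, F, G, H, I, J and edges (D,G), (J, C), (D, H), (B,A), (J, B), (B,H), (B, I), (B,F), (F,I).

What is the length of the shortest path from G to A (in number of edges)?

Distance 0: G.
Distance 1: D.
Distance 2: H.
Distance 3: B.
Distance 4: A, F, I, J — contains A.

4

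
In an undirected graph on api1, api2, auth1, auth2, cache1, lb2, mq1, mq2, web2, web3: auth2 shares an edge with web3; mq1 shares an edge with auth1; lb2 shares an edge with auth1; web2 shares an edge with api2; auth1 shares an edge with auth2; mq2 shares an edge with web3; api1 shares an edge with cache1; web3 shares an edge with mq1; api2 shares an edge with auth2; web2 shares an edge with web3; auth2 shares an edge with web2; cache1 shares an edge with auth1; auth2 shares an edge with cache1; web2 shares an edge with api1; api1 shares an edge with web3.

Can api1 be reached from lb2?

Explore from lb2.
Distance 1: reach auth1.
Distance 2: reach auth2, cache1, mq1.
Distance 3: reach api1, api2, web2, web3.
Found api1.

Yes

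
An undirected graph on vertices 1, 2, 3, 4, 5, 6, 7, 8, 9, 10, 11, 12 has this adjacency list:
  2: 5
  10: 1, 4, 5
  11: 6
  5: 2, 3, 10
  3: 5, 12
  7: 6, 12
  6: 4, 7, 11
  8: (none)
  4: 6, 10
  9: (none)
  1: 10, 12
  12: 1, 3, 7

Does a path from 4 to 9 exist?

No

Explore from 4.
Distance 1: reach 6, 10.
Distance 2: reach 1, 5, 7, 11.
Distance 3: reach 2, 3, 12.
The search is exhausted without reaching 9; it lies in a different component.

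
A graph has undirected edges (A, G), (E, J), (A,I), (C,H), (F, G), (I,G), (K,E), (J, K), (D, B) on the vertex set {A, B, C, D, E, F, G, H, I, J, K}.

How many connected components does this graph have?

4

From A: component {A, F, G, I}.
From B: component {B, D}.
From C: component {C, H}.
From E: component {E, J, K}.
That's 4 components.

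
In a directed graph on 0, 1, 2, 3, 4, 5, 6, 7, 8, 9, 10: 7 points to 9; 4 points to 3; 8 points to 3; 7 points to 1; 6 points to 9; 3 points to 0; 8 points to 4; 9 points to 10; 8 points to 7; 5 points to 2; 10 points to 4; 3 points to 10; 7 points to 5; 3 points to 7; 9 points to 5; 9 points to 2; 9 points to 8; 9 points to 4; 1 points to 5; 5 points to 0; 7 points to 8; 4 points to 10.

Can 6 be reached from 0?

No

0 has no outgoing edges, so nothing is reachable from it.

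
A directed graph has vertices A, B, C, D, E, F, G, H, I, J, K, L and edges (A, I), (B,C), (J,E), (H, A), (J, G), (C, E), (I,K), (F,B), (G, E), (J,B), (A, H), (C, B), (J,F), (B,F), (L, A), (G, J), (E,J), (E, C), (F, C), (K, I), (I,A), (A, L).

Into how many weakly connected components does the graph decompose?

3

From A: component {A, H, I, K, L}.
From B: component {B, C, E, F, G, J}.
From D: component {D}.
That's 3 components.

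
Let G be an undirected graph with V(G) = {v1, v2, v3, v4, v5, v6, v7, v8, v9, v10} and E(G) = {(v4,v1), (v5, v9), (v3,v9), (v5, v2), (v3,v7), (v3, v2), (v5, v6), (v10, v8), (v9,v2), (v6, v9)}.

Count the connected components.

3

From v1: component {v1, v4}.
From v2: component {v2, v3, v5, v6, v7, v9}.
From v8: component {v8, v10}.
That's 3 components.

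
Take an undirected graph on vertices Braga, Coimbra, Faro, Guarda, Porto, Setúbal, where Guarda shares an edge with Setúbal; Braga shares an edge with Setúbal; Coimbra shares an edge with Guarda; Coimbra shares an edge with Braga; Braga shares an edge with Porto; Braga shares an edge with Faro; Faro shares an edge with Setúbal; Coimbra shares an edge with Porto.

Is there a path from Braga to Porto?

Yes

Explore from Braga.
Distance 1: reach Coimbra, Faro, Porto, Setúbal.
Found Porto.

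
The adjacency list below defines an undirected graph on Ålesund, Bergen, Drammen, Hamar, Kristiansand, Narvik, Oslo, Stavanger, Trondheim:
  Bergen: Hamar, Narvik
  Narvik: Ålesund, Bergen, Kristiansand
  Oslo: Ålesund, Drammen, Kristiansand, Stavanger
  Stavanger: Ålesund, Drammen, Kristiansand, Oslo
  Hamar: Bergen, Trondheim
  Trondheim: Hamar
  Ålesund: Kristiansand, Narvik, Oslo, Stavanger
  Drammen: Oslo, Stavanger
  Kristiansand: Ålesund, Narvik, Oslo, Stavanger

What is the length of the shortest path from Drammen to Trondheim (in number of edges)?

6

Distance 0: Drammen.
Distance 1: Oslo, Stavanger.
Distance 2: Ålesund, Kristiansand.
Distance 3: Narvik.
Distance 4: Bergen.
Distance 5: Hamar.
Distance 6: Trondheim — contains Trondheim.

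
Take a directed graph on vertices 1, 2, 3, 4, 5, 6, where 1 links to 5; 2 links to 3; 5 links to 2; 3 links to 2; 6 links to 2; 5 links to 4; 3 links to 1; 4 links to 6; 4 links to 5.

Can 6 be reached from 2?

Yes

Explore from 2.
Distance 1: reach 3.
Distance 2: reach 1.
Distance 3: reach 5.
Distance 4: reach 4.
Distance 5: reach 6.
Found 6.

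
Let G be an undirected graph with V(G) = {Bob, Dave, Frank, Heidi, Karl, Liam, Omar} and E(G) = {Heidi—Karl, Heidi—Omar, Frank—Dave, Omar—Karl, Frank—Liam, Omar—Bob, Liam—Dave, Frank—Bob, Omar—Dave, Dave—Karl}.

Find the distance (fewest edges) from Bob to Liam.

Distance 0: Bob.
Distance 1: Frank, Omar.
Distance 2: Dave, Heidi, Karl, Liam — contains Liam.

2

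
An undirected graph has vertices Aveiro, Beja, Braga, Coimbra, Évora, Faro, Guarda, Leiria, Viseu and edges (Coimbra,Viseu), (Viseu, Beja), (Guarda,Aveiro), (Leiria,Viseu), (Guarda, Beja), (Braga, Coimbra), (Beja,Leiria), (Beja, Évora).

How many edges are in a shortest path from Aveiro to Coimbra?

4

Distance 0: Aveiro.
Distance 1: Guarda.
Distance 2: Beja.
Distance 3: Évora, Leiria, Viseu.
Distance 4: Coimbra — contains Coimbra.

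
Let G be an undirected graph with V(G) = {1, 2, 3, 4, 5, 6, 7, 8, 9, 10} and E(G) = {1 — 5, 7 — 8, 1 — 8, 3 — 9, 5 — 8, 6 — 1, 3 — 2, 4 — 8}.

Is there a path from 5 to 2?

Explore from 5.
Distance 1: reach 1, 8.
Distance 2: reach 4, 6, 7.
The search is exhausted without reaching 2; it lies in a different component.

No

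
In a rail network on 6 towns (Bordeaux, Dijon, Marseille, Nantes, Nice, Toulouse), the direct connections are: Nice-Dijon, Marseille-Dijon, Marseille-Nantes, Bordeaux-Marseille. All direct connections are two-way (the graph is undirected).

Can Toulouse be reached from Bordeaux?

No

Explore from Bordeaux.
Distance 1: reach Marseille.
Distance 2: reach Dijon, Nantes.
Distance 3: reach Nice.
The search is exhausted without reaching Toulouse; it lies in a different component.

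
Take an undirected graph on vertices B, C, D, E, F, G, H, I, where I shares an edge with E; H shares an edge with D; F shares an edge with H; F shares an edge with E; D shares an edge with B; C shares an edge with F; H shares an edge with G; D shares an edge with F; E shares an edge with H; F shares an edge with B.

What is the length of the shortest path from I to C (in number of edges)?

Distance 0: I.
Distance 1: E.
Distance 2: F, H.
Distance 3: B, C, D, G — contains C.

3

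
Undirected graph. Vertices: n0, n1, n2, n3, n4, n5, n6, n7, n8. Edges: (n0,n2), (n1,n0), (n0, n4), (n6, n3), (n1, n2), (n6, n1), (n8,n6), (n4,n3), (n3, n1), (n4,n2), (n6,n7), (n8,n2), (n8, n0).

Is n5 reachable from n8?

No

Explore from n8.
Distance 1: reach n0, n2, n6.
Distance 2: reach n1, n3, n4, n7.
The search is exhausted without reaching n5; it lies in a different component.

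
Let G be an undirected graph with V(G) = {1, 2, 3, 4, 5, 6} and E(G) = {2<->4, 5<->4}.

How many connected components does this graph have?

4

From 1: component {1}.
From 2: component {2, 4, 5}.
From 3: component {3}.
From 6: component {6}.
That's 4 components.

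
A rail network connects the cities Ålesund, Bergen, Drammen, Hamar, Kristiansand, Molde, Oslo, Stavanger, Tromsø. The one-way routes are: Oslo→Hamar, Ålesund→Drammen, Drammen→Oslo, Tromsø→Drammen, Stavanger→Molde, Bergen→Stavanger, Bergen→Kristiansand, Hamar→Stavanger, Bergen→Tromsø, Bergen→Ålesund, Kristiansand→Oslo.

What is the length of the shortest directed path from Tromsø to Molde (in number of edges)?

5

Distance 0: Tromsø.
Distance 1: Drammen.
Distance 2: Oslo.
Distance 3: Hamar.
Distance 4: Stavanger.
Distance 5: Molde — contains Molde.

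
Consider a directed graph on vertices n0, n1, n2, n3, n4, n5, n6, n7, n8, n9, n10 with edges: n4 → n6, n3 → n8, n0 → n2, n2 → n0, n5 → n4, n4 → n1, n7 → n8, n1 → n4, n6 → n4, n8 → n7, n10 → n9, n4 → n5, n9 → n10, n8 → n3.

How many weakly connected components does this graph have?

From n0: component {n0, n2}.
From n1: component {n1, n4, n5, n6}.
From n3: component {n3, n7, n8}.
From n9: component {n9, n10}.
That's 4 components.

4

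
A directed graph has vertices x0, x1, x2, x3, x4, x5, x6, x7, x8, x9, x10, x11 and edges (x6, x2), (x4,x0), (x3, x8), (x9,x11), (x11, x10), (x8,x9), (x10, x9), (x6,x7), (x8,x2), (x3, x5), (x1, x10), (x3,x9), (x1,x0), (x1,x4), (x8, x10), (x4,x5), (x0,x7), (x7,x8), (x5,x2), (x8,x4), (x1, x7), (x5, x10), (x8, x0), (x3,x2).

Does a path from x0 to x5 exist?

Explore from x0.
Distance 1: reach x7.
Distance 2: reach x8.
Distance 3: reach x2, x4, x9, x10.
Distance 4: reach x5, x11.
Found x5.

Yes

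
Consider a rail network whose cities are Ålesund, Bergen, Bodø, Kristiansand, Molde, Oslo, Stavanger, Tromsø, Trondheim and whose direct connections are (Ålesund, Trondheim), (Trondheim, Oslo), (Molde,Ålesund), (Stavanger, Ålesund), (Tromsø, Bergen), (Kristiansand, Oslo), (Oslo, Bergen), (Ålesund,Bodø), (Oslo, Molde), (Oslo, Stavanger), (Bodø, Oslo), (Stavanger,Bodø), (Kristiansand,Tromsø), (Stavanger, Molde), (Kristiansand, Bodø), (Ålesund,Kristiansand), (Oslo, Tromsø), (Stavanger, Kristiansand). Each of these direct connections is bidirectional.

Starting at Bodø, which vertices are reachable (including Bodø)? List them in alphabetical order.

Ålesund, Bergen, Bodø, Kristiansand, Molde, Oslo, Stavanger, Tromsø, Trondheim

Start at Bodø.
Its neighbours: Ålesund, Kristiansand, Oslo, Stavanger.
Then their neighbours: Bergen, Molde, Tromsø, Trondheim.
Every vertex is now reached.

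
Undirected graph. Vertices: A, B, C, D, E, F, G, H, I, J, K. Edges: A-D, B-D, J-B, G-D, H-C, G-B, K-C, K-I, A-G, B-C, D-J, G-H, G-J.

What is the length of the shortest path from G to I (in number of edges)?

4

Distance 0: G.
Distance 1: A, B, D, H, J.
Distance 2: C.
Distance 3: K.
Distance 4: I — contains I.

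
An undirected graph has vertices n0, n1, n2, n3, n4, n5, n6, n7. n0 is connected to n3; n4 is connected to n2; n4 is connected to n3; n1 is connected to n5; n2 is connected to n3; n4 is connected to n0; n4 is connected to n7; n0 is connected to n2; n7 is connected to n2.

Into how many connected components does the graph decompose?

From n0: component {n0, n2, n3, n4, n7}.
From n1: component {n1, n5}.
From n6: component {n6}.
That's 3 components.

3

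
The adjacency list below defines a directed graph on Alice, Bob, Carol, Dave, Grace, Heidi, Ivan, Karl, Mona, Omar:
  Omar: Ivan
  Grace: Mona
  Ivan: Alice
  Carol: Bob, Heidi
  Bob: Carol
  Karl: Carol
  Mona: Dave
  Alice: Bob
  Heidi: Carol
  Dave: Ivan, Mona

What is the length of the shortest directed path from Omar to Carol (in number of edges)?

Distance 0: Omar.
Distance 1: Ivan.
Distance 2: Alice.
Distance 3: Bob.
Distance 4: Carol — contains Carol.

4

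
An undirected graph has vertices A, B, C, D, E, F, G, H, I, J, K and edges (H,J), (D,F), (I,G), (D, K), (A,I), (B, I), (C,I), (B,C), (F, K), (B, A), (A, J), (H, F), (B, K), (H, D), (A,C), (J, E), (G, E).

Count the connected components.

1

From A: component {A, B, C, D, E, F, G, H, I, J, K}.
That's 1 component.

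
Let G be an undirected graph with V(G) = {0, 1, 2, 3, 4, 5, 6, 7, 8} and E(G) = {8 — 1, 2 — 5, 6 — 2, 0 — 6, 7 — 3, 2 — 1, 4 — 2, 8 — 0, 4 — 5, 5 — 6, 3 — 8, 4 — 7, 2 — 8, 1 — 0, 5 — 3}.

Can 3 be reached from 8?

Explore from 8.
Distance 1: reach 0, 1, 2, 3.
Found 3.

Yes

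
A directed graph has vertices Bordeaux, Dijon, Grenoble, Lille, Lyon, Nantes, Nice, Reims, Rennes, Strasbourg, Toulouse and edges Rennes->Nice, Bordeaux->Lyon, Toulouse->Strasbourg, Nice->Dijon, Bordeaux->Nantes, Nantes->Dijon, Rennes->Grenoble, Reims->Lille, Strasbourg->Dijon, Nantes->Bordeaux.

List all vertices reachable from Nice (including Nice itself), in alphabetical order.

Dijon, Nice

Start at Nice.
Its neighbours: Dijon.
Nothing further is reachable.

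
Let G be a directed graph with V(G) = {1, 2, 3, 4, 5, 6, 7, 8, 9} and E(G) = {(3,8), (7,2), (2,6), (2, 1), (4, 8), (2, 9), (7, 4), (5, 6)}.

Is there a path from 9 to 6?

9 has no outgoing edges, so nothing is reachable from it.

No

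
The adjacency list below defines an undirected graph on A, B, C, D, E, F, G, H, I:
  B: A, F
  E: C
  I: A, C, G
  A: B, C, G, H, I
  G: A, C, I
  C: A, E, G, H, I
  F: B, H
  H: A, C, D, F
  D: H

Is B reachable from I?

Explore from I.
Distance 1: reach A, C, G.
Distance 2: reach B, E, H.
Found B.

Yes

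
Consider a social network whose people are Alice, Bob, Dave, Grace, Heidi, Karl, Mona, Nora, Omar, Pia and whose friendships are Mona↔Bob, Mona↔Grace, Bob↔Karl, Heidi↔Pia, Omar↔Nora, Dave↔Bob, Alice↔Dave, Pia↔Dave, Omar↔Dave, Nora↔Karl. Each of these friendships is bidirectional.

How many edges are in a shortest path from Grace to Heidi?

5

Distance 0: Grace.
Distance 1: Mona.
Distance 2: Bob.
Distance 3: Dave, Karl.
Distance 4: Alice, Nora, Omar, Pia.
Distance 5: Heidi — contains Heidi.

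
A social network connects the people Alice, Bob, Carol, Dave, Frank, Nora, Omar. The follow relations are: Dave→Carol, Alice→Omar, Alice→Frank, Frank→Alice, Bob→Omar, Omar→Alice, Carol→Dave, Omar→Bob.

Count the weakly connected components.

3

From Alice: component {Alice, Bob, Frank, Omar}.
From Carol: component {Carol, Dave}.
From Nora: component {Nora}.
That's 3 components.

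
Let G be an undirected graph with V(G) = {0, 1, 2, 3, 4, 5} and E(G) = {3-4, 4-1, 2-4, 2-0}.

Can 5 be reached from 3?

Explore from 3.
Distance 1: reach 4.
Distance 2: reach 1, 2.
Distance 3: reach 0.
The search is exhausted without reaching 5; it lies in a different component.

No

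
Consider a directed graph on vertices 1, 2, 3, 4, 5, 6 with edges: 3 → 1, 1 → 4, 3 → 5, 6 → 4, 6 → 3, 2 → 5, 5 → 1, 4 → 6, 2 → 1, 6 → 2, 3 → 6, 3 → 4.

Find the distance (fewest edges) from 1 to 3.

3

Distance 0: 1.
Distance 1: 4.
Distance 2: 6.
Distance 3: 2, 3 — contains 3.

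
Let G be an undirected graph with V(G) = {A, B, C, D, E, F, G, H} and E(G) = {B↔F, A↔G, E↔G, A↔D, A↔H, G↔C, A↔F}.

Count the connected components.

From A: component {A, B, C, D, E, F, G, H}.
That's 1 component.

1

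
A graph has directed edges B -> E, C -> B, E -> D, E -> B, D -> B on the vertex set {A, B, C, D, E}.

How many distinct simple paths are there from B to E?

1

B→E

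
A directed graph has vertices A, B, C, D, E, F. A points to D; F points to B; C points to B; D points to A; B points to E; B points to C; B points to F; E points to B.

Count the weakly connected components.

From A: component {A, D}.
From B: component {B, C, E, F}.
That's 2 components.

2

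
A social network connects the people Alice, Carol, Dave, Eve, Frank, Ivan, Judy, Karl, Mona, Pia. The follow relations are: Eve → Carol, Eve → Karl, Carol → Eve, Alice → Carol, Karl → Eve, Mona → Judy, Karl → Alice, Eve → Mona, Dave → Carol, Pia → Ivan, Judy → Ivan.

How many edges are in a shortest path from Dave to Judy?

4

Distance 0: Dave.
Distance 1: Carol.
Distance 2: Eve.
Distance 3: Karl, Mona.
Distance 4: Alice, Judy — contains Judy.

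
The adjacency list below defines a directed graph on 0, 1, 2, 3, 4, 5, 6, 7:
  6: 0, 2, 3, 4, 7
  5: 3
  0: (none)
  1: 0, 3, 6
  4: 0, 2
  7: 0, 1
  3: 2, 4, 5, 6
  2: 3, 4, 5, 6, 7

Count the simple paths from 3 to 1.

3→2→6→7→1
3→2→7→1
3→4→2→6→7→1
3→4→2→7→1
3→6→2→7→1
3→6→4→2→7→1
3→6→7→1

7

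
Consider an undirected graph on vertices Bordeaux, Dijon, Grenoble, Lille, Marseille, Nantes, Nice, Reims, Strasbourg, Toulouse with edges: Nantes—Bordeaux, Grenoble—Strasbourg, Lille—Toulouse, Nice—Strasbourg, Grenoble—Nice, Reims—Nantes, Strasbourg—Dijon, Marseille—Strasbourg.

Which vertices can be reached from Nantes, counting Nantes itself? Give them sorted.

Bordeaux, Nantes, Reims

Start at Nantes.
Its neighbours: Bordeaux, Reims.
Nothing further is reachable.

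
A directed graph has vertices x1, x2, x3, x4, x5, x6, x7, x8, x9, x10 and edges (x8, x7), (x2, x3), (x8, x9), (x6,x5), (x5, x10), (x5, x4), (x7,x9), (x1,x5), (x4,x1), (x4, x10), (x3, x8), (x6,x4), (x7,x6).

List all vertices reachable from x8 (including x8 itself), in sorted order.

Start at x8.
Its neighbours: x7, x9.
Then their neighbours: x6.
Then next layer: x4, x5.
Then next layer: x1, x10.
Nothing further is reachable.

x1, x4, x5, x6, x7, x8, x9, x10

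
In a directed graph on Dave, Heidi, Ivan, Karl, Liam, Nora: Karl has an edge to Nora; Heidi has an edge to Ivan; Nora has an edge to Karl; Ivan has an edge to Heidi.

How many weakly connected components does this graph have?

4

From Dave: component {Dave}.
From Heidi: component {Heidi, Ivan}.
From Karl: component {Karl, Nora}.
From Liam: component {Liam}.
That's 4 components.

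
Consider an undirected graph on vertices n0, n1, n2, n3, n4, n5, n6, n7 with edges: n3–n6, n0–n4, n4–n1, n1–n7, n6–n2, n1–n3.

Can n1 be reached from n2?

Yes

Explore from n2.
Distance 1: reach n6.
Distance 2: reach n3.
Distance 3: reach n1.
Found n1.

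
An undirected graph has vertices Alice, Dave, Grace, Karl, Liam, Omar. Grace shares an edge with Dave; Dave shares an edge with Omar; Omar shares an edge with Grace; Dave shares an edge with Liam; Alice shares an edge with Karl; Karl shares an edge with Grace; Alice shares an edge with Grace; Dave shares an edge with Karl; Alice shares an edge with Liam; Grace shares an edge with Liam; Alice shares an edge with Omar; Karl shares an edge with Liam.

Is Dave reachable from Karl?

Yes

Explore from Karl.
Distance 1: reach Alice, Dave, Grace, Liam.
Found Dave.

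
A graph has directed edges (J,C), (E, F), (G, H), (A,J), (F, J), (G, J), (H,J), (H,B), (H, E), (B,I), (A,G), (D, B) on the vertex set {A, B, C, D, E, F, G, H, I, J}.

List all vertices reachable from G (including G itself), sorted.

B, C, E, F, G, H, I, J

Start at G.
Its neighbours: H, J.
Then their neighbours: B, C, E.
Then next layer: F, I.
Nothing further is reachable.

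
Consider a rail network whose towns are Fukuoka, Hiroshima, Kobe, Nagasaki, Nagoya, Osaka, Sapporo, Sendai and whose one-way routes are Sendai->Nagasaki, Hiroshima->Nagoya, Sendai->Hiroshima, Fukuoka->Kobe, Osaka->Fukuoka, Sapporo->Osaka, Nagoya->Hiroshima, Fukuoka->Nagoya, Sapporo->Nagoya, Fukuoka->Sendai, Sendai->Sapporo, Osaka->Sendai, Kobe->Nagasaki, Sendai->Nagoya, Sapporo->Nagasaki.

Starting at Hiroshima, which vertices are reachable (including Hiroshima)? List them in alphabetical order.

Hiroshima, Nagoya

Start at Hiroshima.
Its neighbours: Nagoya.
Nothing further is reachable.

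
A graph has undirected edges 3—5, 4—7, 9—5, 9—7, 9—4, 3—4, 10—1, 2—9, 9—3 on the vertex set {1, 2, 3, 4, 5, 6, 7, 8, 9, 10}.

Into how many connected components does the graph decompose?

4

From 1: component {1, 10}.
From 2: component {2, 3, 4, 5, 7, 9}.
From 6: component {6}.
From 8: component {8}.
That's 4 components.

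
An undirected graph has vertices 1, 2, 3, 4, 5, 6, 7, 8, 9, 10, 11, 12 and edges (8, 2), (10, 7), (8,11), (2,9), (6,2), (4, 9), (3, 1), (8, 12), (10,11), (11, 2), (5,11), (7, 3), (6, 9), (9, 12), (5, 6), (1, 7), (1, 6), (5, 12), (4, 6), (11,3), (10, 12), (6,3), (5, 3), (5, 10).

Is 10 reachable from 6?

Yes

Explore from 6.
Distance 1: reach 1, 2, 3, 4, 5, 9.
Distance 2: reach 7, 8, 10, 11, 12.
Found 10.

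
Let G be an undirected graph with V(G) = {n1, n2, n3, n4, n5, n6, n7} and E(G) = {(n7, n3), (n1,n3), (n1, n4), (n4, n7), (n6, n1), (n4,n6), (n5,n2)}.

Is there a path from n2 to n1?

No

Explore from n2.
Distance 1: reach n5.
The search is exhausted without reaching n1; it lies in a different component.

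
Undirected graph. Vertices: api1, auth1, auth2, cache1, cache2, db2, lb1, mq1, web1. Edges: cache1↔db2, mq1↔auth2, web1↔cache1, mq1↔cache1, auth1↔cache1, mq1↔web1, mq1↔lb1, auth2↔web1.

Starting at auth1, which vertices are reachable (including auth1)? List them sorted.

auth1, auth2, cache1, db2, lb1, mq1, web1

Start at auth1.
Its neighbours: cache1.
Then their neighbours: db2, mq1, web1.
Then next layer: auth2, lb1.
Nothing further is reachable.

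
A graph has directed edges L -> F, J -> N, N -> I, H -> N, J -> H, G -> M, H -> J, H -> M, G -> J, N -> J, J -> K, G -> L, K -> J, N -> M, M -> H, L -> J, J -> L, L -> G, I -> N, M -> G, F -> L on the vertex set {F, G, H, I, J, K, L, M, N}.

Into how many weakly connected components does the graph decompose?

From F: component {F, G, H, I, J, K, L, M, N}.
That's 1 component.

1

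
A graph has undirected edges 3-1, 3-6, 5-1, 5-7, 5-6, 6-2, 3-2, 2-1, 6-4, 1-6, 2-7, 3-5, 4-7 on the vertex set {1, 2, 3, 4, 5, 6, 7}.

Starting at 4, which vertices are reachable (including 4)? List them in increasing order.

Start at 4.
Its neighbours: 6, 7.
Then their neighbours: 1, 2, 3, 5.
Every vertex is now reached.

1, 2, 3, 4, 5, 6, 7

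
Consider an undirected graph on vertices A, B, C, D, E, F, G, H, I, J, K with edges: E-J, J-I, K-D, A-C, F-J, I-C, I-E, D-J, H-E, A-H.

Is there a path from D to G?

Explore from D.
Distance 1: reach J, K.
Distance 2: reach E, F, I.
Distance 3: reach C, H.
Distance 4: reach A.
The search is exhausted without reaching G; it lies in a different component.

No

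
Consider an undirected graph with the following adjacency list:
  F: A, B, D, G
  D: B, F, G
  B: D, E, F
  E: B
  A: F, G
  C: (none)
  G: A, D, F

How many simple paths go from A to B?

A–F–B
A–F–D–B
A–F–G–D–B
A–G–D–B
A–G–D–F–B
A–G–F–B
A–G–F–D–B

7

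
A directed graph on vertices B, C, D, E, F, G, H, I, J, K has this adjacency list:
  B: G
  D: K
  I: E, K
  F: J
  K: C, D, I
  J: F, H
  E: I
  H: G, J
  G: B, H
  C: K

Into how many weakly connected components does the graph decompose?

From B: component {B, F, G, H, J}.
From C: component {C, D, E, I, K}.
That's 2 components.

2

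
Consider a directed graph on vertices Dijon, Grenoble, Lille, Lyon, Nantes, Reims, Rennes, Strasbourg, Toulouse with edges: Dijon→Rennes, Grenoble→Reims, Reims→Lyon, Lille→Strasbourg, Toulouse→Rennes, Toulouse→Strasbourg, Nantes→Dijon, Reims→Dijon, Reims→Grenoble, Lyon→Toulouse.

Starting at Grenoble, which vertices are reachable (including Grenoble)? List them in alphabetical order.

Dijon, Grenoble, Lyon, Reims, Rennes, Strasbourg, Toulouse

Start at Grenoble.
Its neighbours: Reims.
Then their neighbours: Dijon, Lyon.
Then next layer: Rennes, Toulouse.
Then next layer: Strasbourg.
Nothing further is reachable.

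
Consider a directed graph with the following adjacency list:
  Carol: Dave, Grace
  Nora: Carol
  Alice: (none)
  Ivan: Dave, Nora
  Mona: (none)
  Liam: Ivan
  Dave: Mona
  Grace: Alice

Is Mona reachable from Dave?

Explore from Dave.
Distance 1: reach Mona.
Found Mona.

Yes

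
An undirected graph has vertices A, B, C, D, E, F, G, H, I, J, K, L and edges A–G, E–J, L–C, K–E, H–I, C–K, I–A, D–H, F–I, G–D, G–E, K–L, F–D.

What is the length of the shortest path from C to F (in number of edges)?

Distance 0: C.
Distance 1: K, L.
Distance 2: E.
Distance 3: G, J.
Distance 4: A, D.
Distance 5: F, H, I — contains F.

5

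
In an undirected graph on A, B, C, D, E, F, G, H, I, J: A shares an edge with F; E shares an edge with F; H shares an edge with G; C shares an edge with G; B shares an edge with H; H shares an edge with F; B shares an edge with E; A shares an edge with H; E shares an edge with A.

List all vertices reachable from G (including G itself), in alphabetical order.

A, B, C, E, F, G, H

Start at G.
Its neighbours: C, H.
Then their neighbours: A, B, F.
Then next layer: E.
Nothing further is reachable.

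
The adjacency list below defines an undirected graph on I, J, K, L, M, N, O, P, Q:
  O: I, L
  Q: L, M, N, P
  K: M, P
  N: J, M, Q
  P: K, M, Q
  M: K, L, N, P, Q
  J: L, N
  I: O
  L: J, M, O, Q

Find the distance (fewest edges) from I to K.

Distance 0: I.
Distance 1: O.
Distance 2: L.
Distance 3: J, M, Q.
Distance 4: K, N, P — contains K.

4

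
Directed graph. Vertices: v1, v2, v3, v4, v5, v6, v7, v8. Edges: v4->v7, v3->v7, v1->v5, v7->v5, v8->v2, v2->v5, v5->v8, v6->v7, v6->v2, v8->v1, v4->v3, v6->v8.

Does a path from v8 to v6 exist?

No

Explore from v8.
Distance 1: reach v1, v2.
Distance 2: reach v5.
The search from v8 is exhausted; no directed path reaches v6.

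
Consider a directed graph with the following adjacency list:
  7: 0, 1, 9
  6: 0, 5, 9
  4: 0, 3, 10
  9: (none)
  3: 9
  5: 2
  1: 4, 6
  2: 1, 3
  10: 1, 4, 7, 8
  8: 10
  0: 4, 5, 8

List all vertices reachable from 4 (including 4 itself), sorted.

Start at 4.
Its neighbours: 0, 3, 10.
Then their neighbours: 1, 5, 7, 8, 9.
Then next layer: 2, 6.
Every vertex is now reached.

0, 1, 2, 3, 4, 5, 6, 7, 8, 9, 10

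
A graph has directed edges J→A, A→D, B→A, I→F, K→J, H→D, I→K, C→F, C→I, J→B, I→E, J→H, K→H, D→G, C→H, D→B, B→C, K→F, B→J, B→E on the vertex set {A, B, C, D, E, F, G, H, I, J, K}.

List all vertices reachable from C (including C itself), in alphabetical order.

Start at C.
Its neighbours: F, H, I.
Then their neighbours: D, E, K.
Then next layer: B, G, J.
Then next layer: A.
Every vertex is now reached.

A, B, C, D, E, F, G, H, I, J, K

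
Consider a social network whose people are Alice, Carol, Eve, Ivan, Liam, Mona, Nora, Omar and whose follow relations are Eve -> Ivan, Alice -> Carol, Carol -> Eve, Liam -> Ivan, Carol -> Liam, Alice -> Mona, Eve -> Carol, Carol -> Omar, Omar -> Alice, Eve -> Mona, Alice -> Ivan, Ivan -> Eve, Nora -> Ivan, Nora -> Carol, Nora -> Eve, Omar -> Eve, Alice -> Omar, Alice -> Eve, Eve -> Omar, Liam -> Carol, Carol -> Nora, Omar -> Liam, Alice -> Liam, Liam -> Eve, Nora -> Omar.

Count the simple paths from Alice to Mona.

27

Alice→Carol→Eve→Mona
Alice→Carol→Liam→Eve→Mona
Alice→Carol→Liam→Ivan→Eve→Mona
Alice→Carol→Nora→Eve→Mona
Alice→Carol→Nora→Ivan→Eve→Mona
Alice→Carol→Nora→Omar→Eve→Mona
Alice→Carol→Nora→Omar→Liam→Eve→Mona
Alice→Carol→Nora→Omar→Liam→Ivan→Eve→Mona
... and 19 more.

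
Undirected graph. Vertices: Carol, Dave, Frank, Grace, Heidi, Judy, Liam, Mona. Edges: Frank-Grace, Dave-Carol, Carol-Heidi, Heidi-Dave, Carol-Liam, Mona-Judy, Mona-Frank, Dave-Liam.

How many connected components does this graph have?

From Carol: component {Carol, Dave, Heidi, Liam}.
From Frank: component {Frank, Grace, Judy, Mona}.
That's 2 components.

2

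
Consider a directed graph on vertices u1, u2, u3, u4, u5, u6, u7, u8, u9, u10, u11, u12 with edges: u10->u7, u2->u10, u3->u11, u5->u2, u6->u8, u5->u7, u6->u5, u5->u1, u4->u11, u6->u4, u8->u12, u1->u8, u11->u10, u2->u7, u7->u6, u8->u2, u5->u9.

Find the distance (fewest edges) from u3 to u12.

Distance 0: u3.
Distance 1: u11.
Distance 2: u10.
Distance 3: u7.
Distance 4: u6.
Distance 5: u4, u5, u8.
Distance 6: u1, u2, u9, u12 — contains u12.

6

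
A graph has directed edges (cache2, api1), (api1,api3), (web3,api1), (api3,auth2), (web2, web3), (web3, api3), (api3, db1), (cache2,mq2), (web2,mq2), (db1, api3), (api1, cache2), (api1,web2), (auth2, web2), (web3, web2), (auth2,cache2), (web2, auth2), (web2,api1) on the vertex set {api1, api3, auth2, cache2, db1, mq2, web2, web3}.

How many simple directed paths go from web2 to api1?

web2→api1
web2→auth2→cache2→api1
web2→web3→api1
web2→web3→api3→auth2→cache2→api1

4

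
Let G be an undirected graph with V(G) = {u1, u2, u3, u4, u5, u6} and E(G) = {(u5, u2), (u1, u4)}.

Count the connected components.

From u1: component {u1, u4}.
From u2: component {u2, u5}.
From u3: component {u3}.
From u6: component {u6}.
That's 4 components.

4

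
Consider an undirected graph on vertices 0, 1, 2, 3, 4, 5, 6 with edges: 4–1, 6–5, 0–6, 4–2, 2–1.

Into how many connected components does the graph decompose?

3

From 0: component {0, 5, 6}.
From 1: component {1, 2, 4}.
From 3: component {3}.
That's 3 components.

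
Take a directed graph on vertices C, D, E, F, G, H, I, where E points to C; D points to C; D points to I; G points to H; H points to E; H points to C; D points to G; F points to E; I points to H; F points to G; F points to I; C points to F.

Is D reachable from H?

No

Explore from H.
Distance 1: reach C, E.
Distance 2: reach F.
Distance 3: reach G, I.
The search from H is exhausted; no directed path reaches D.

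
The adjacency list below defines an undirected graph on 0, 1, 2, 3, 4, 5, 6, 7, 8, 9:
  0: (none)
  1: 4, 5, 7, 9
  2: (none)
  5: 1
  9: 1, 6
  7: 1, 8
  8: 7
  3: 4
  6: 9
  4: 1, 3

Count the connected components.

From 0: component {0}.
From 1: component {1, 3, 4, 5, 6, 7, 8, 9}.
From 2: component {2}.
That's 3 components.

3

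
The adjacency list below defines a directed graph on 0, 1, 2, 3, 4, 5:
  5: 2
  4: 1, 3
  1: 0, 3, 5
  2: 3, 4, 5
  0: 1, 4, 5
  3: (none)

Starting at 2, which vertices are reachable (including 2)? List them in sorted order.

0, 1, 2, 3, 4, 5

Start at 2.
Its neighbours: 3, 4, 5.
Then their neighbours: 1.
Then next layer: 0.
Every vertex is now reached.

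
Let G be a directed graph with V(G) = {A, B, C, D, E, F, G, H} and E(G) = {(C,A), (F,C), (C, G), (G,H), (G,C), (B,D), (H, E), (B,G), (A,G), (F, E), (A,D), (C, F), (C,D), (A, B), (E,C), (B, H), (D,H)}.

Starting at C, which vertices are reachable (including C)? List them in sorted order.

Start at C.
Its neighbours: A, D, F, G.
Then their neighbours: B, E, H.
Every vertex is now reached.

A, B, C, D, E, F, G, H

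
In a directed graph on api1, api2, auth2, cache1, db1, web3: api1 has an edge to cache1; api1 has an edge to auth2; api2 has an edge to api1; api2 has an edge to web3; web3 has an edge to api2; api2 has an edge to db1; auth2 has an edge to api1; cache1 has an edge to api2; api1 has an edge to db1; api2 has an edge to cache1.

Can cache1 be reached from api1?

Explore from api1.
Distance 1: reach auth2, cache1, db1.
Found cache1.

Yes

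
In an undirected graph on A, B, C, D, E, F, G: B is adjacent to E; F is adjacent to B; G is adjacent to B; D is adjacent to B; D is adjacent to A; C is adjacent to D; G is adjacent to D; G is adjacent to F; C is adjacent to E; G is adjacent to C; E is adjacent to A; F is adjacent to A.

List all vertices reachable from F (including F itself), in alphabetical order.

A, B, C, D, E, F, G

Start at F.
Its neighbours: A, B, G.
Then their neighbours: C, D, E.
Every vertex is now reached.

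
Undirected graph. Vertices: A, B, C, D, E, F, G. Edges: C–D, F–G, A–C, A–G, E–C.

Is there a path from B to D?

B has no edges, so nothing is reachable from it.

No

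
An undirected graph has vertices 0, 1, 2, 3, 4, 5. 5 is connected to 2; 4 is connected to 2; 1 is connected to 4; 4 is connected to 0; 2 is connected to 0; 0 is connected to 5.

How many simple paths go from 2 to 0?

2–0
2–4–0
2–5–0

3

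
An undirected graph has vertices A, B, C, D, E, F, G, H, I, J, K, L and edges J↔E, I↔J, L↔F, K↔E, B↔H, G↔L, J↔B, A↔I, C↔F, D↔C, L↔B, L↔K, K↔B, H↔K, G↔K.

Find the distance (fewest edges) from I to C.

Distance 0: I.
Distance 1: A, J.
Distance 2: B, E.
Distance 3: H, K, L.
Distance 4: F, G.
Distance 5: C — contains C.

5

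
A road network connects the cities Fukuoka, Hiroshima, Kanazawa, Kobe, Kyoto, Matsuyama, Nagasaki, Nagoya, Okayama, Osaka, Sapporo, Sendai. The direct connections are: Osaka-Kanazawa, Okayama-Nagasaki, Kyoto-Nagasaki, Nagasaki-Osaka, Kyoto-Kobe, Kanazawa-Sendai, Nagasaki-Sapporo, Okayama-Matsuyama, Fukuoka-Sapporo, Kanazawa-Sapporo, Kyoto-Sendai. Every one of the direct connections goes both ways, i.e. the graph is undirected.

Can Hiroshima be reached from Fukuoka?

No

Explore from Fukuoka.
Distance 1: reach Sapporo.
Distance 2: reach Kanazawa, Nagasaki.
Distance 3: reach Kyoto, Okayama, Osaka, Sendai.
Distance 4: reach Kobe, Matsuyama.
The search is exhausted without reaching Hiroshima; it lies in a different component.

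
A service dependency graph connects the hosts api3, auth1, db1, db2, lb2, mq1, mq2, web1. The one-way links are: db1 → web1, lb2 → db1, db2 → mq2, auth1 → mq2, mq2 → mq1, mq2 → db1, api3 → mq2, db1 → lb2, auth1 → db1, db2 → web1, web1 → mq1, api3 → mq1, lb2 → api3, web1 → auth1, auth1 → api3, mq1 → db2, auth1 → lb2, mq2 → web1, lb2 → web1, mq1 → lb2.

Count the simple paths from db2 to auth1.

db2→mq2→db1→lb2→web1→auth1
db2→mq2→db1→web1→auth1
db2→mq2→mq1→lb2→db1→web1→auth1
db2→mq2→mq1→lb2→web1→auth1
db2→mq2→web1→auth1
db2→web1→auth1

6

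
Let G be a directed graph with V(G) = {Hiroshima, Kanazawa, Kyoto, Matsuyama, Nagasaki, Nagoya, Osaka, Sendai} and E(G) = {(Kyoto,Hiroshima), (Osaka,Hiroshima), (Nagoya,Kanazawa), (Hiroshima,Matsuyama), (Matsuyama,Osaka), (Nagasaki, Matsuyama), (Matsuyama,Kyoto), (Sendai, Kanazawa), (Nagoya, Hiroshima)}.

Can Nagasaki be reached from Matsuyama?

No

Explore from Matsuyama.
Distance 1: reach Kyoto, Osaka.
Distance 2: reach Hiroshima.
The search from Matsuyama is exhausted; no directed path reaches Nagasaki.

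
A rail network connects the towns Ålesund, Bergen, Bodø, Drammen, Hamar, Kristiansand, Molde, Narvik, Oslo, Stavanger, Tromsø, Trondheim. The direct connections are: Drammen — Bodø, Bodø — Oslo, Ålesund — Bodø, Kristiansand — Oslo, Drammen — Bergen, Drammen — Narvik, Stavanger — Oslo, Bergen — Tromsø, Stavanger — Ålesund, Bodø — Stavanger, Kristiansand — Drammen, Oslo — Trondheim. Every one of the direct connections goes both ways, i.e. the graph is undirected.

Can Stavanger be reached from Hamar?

Hamar has no edges, so nothing is reachable from it.

No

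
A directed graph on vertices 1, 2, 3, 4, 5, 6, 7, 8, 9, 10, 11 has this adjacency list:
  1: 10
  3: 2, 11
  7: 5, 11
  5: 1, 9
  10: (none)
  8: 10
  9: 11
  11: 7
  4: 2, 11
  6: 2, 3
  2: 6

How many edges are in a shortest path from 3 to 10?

Distance 0: 3.
Distance 1: 2, 11.
Distance 2: 6, 7.
Distance 3: 5.
Distance 4: 1, 9.
Distance 5: 10 — contains 10.

5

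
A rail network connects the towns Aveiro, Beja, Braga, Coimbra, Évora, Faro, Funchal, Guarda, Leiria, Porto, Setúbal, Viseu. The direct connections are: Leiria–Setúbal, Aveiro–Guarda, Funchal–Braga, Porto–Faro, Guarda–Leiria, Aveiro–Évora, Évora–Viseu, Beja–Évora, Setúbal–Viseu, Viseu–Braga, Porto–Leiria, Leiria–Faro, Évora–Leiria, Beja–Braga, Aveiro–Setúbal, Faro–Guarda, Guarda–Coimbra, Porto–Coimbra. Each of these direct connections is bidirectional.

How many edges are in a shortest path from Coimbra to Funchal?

6

Distance 0: Coimbra.
Distance 1: Guarda, Porto.
Distance 2: Aveiro, Faro, Leiria.
Distance 3: Évora, Setúbal.
Distance 4: Beja, Viseu.
Distance 5: Braga.
Distance 6: Funchal — contains Funchal.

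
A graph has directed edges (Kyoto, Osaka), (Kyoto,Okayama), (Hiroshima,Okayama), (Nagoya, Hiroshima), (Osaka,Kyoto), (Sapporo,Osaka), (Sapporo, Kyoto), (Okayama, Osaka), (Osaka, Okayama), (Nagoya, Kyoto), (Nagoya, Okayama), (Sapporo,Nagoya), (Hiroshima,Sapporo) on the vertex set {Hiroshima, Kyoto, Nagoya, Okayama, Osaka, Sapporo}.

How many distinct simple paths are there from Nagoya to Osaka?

Nagoya→Hiroshima→Okayama→Osaka
Nagoya→Hiroshima→Sapporo→Kyoto→Okayama→Osaka
Nagoya→Hiroshima→Sapporo→Kyoto→Osaka
Nagoya→Hiroshima→Sapporo→Osaka
Nagoya→Kyoto→Okayama→Osaka
Nagoya→Kyoto→Osaka
Nagoya→Okayama→Osaka

7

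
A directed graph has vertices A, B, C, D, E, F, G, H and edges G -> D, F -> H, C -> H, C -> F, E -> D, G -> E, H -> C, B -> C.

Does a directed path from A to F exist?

No

A has no outgoing edges, so nothing is reachable from it.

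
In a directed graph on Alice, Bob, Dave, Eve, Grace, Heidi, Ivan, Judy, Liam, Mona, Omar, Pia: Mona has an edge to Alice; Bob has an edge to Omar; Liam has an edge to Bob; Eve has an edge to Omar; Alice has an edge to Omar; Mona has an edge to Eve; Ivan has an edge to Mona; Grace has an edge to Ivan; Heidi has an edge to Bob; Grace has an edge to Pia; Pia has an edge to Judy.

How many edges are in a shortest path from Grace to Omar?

4

Distance 0: Grace.
Distance 1: Ivan, Pia.
Distance 2: Judy, Mona.
Distance 3: Alice, Eve.
Distance 4: Omar — contains Omar.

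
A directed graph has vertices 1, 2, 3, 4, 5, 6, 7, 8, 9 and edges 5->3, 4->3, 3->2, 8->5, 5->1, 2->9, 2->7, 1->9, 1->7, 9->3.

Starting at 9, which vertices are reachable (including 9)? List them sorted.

Start at 9.
Its neighbours: 3.
Then their neighbours: 2.
Then next layer: 7.
Nothing further is reachable.

2, 3, 7, 9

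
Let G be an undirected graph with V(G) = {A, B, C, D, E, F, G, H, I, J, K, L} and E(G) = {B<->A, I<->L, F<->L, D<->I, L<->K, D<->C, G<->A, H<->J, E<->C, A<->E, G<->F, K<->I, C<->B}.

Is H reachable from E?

No

Explore from E.
Distance 1: reach A, C.
Distance 2: reach B, D, G.
Distance 3: reach F, I.
Distance 4: reach K, L.
The search is exhausted without reaching H; it lies in a different component.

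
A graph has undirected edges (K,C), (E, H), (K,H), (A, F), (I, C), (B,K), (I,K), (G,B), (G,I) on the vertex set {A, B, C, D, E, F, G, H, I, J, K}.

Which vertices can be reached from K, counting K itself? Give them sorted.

B, C, E, G, H, I, K

Start at K.
Its neighbours: B, C, H, I.
Then their neighbours: E, G.
Nothing further is reachable.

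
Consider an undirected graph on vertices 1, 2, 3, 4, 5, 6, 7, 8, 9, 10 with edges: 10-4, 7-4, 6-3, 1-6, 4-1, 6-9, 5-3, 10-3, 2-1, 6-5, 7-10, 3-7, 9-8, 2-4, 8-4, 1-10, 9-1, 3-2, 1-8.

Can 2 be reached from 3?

Explore from 3.
Distance 1: reach 2, 5, 6, 7, 10.
Found 2.

Yes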